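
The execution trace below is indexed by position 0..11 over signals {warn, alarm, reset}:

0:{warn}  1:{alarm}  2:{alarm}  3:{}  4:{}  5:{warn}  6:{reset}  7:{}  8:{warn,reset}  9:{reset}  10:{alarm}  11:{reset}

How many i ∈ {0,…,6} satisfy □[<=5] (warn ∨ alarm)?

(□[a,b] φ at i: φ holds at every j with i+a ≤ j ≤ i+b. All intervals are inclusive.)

Evaluate at each i in [0,6]:
  i=0: ✗ (fails at j=3)
  i=1: ✗ (fails at j=3)
  i=2: ✗ (fails at j=3)
  i=3: ✗ (fails at j=3)
  i=4: ✗ (fails at j=4)
  i=5: ✗ (fails at j=6)
  i=6: ✗ (fails at j=6)
Positions where it holds: {} → 0.

0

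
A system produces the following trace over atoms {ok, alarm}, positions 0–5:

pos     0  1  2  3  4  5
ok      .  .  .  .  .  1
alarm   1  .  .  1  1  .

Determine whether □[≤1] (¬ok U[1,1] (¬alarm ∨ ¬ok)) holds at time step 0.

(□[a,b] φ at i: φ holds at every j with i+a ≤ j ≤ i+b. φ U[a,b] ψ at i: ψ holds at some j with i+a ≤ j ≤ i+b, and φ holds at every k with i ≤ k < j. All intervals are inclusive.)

Yes

Check (¬ok U[1,1] (¬alarm ∨ ¬ok)) at every j in [0,1]:
  j=0: holds
  j=1: holds
All positions satisfy it → formula holds.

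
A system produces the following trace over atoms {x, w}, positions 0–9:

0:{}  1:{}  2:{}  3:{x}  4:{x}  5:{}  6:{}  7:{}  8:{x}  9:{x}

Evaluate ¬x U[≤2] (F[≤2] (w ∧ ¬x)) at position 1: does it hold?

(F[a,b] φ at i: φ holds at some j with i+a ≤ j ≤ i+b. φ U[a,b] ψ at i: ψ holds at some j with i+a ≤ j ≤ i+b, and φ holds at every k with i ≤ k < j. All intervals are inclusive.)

Need some j in [1,3] with F[≤2] (w ∧ ¬x), and ¬x at every k in [1,j-1].
  j=1: F[≤2] (w ∧ ¬x) — fails (none in [1,3]).
  j=2: F[≤2] (w ∧ ¬x) — fails (none in [2,4]).
  j=3: F[≤2] (w ∧ ¬x) — fails (none in [3,5]).
No j in the window works → until fails.

No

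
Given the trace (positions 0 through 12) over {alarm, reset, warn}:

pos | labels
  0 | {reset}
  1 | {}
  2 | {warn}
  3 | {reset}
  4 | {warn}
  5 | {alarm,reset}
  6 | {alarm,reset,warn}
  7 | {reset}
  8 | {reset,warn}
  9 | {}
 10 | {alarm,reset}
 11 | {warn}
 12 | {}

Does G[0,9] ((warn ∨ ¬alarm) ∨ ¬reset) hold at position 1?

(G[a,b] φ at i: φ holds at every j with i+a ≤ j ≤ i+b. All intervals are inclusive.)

No

Check ((warn ∨ ¬alarm) ∨ ¬reset) at every j in [1,10]:
  j=1: true
  j=2: true
  j=3: true
  j=4: true
  j=5: false
  j=6: true
  j=7: true
  j=8: true
  j=9: true
  j=10: false
Fails at j=5 → formula fails.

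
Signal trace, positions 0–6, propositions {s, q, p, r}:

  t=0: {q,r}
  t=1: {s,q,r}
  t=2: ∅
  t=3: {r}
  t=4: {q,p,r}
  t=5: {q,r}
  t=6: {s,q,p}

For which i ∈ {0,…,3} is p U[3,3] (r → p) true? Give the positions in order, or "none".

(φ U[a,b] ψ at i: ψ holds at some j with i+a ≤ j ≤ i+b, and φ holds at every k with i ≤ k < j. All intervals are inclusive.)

none

Evaluate at each i in [0,3]:
  i=0: ✗ (no rhs in [3,3])
  i=1: ✗ (lhs fails at k=1 before rhs at j=4)
  i=2: ✗ (no rhs in [5,5])
  i=3: ✗ (lhs fails at k=3 before rhs at j=6)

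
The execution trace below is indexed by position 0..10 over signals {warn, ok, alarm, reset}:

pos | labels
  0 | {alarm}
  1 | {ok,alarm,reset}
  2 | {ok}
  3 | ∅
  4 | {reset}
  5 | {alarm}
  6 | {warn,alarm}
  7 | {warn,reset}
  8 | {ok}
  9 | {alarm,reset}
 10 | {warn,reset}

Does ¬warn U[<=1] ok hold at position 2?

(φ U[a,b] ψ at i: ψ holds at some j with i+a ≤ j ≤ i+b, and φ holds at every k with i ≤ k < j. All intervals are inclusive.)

Need some j in [2,3] with ok, and ¬warn at every k in [2,j-1].
  j=2: ok holds; no prefix to check → satisfied.

Yes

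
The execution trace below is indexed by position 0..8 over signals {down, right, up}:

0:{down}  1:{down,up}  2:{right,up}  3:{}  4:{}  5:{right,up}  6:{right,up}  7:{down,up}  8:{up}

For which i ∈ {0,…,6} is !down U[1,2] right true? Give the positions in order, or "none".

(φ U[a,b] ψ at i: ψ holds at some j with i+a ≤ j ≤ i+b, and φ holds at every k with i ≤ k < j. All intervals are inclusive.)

3, 4, 5

Evaluate at each i in [0,6]:
  i=0: ✗ (lhs fails at k=0 before rhs at j=2)
  i=1: ✗ (lhs fails at k=1 before rhs at j=2)
  i=2: ✗ (no rhs in [3,4])
  i=3: ✓ (rhs at j=5; lhs holds on [3,4])
  i=4: ✓ (rhs at j=5; lhs holds on [4,4])
  i=5: ✓ (rhs at j=6; lhs holds on [5,5])
  i=6: ✗ (no rhs in [7,8])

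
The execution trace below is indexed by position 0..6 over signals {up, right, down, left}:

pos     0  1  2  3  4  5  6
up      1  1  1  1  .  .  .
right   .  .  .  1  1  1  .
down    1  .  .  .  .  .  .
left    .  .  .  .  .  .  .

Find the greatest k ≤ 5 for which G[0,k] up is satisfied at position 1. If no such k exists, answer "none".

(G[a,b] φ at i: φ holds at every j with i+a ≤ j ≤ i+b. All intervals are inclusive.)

up must hold from j=1 onward; find where it first fails.
  j=1: holds
  j=2: holds
  j=3: holds
  j=4: fails
Holds on [1,3], so largest k = 2.

2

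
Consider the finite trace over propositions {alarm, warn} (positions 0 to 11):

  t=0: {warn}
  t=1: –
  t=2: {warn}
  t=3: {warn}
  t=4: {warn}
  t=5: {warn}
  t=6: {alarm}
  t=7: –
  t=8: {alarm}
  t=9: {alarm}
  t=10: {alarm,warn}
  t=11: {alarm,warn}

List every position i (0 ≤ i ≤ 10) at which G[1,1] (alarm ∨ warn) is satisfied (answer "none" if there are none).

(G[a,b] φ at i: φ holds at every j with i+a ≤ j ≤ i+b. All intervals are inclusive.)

1, 2, 3, 4, 5, 7, 8, 9, 10

Evaluate at each i in [0,10]:
  i=0: ✗ (fails at j=1)
  i=1: ✓ (all of [2,2])
  i=2: ✓ (all of [3,3])
  i=3: ✓ (all of [4,4])
  i=4: ✓ (all of [5,5])
  i=5: ✓ (all of [6,6])
  i=6: ✗ (fails at j=7)
  i=7: ✓ (all of [8,8])
  i=8: ✓ (all of [9,9])
  i=9: ✓ (all of [10,10])
  i=10: ✓ (all of [11,11])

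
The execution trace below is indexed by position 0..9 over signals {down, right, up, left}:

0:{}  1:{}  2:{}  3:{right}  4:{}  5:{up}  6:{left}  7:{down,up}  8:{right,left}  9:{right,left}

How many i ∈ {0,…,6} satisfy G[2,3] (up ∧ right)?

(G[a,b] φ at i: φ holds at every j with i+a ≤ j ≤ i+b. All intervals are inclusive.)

Evaluate at each i in [0,6]:
  i=0: ✗ (fails at j=2)
  i=1: ✗ (fails at j=3)
  i=2: ✗ (fails at j=4)
  i=3: ✗ (fails at j=5)
  i=4: ✗ (fails at j=6)
  i=5: ✗ (fails at j=7)
  i=6: ✗ (fails at j=8)
Positions where it holds: {} → 0.

0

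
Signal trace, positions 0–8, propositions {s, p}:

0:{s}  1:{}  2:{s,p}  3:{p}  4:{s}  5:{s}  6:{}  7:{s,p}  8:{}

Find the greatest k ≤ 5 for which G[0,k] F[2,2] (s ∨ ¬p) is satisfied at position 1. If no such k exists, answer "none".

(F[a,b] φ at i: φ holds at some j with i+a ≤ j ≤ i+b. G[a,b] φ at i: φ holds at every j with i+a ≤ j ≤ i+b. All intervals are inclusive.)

F[2,2] (s ∨ ¬p) must hold from j=1 onward; find where it first fails.
  j=1: fails → no k works.

none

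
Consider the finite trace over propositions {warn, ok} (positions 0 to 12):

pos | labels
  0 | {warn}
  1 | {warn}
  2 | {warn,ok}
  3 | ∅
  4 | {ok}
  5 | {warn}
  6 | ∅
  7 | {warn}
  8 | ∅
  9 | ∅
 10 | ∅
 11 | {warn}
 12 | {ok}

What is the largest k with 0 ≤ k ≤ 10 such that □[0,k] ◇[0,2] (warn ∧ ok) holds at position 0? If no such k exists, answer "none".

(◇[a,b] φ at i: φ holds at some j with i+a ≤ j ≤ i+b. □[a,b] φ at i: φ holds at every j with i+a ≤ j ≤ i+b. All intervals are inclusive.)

2

◇[0,2] (warn ∧ ok) must hold from j=0 onward; find where it first fails.
  j=0: holds
  j=1: holds
  j=2: holds
  j=3: fails
Holds on [0,2], so largest k = 2.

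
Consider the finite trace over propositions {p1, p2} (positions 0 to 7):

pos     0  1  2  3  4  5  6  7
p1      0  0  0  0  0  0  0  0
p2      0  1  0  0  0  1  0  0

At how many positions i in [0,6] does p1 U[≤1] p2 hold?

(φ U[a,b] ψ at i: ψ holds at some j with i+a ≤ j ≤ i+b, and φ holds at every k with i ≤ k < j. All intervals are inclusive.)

2

Evaluate at each i in [0,6]:
  i=0: ✗ (lhs fails at k=0 before rhs at j=1)
  i=1: ✓ (rhs at j=1)
  i=2: ✗ (no rhs in [2,3])
  i=3: ✗ (no rhs in [3,4])
  i=4: ✗ (lhs fails at k=4 before rhs at j=5)
  i=5: ✓ (rhs at j=5)
  i=6: ✗ (no rhs in [6,7])
Positions where it holds: {1, 5} → 2.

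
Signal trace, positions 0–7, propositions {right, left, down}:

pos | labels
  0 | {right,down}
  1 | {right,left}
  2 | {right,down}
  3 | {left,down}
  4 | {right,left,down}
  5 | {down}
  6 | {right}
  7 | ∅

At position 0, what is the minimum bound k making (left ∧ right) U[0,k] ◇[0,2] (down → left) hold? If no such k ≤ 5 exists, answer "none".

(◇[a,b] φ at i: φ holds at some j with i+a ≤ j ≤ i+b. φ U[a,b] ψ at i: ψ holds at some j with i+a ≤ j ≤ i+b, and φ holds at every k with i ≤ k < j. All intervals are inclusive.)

0

Need earliest j ≥ 0 with ◇[0,2] (down → left), and (left ∧ right) at every k in [0,j-1].
  j=0: rhs holds (empty prefix). k = 0.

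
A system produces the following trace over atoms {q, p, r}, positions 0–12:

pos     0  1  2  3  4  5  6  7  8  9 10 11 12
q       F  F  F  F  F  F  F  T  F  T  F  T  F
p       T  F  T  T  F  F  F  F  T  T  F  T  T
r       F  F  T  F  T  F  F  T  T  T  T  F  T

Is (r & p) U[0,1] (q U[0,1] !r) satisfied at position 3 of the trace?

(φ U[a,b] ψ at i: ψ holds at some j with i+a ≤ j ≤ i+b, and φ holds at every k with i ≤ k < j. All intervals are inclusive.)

Need some j in [3,4] with (q U[0,1] !r), and (r & p) at every k in [3,j-1].
  j=3: (q U[0,1] !r) holds; no prefix to check → satisfied.

Holds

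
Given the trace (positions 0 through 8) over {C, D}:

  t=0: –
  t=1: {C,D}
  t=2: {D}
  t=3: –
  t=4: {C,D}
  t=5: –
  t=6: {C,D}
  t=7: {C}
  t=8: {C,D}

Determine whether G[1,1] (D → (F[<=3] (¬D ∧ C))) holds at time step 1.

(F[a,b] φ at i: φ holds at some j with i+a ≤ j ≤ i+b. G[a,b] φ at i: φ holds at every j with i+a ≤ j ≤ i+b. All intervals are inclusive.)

Check (D → (F[<=3] (¬D ∧ C))) at every j in [2,2]:
  j=2: antecedent true; consequent fails (none in [2,5]) → ✗
Fails at j=2 → formula fails.

False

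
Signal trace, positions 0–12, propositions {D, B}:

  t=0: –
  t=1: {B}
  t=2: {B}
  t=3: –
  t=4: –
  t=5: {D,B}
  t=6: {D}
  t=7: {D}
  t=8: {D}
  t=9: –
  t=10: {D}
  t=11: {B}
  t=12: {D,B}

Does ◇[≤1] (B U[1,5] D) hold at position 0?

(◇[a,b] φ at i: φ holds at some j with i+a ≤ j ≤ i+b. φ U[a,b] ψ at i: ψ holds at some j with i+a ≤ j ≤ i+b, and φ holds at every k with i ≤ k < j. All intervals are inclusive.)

False

Check (B U[1,5] D) at each j in [0,1]:
  j=0: fails
  j=1: fails
No position in the window satisfies it → formula fails.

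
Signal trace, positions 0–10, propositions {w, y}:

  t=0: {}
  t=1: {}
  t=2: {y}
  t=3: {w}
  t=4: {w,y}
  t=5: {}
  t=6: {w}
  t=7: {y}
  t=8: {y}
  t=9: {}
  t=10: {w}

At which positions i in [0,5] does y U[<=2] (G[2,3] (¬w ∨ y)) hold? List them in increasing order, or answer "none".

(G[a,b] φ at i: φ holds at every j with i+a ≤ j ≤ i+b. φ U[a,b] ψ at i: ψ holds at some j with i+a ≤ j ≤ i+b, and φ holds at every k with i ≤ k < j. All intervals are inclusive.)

2, 4, 5

Evaluate at each i in [0,5]:
  i=0: ✗ (lhs fails at k=0 before rhs at j=2)
  i=1: ✗ (lhs fails at k=1 before rhs at j=2)
  i=2: ✓ (rhs at j=2)
  i=3: ✗ (lhs fails at k=3 before rhs at j=5)
  i=4: ✓ (rhs at j=5; lhs holds on [4,4])
  i=5: ✓ (rhs at j=5)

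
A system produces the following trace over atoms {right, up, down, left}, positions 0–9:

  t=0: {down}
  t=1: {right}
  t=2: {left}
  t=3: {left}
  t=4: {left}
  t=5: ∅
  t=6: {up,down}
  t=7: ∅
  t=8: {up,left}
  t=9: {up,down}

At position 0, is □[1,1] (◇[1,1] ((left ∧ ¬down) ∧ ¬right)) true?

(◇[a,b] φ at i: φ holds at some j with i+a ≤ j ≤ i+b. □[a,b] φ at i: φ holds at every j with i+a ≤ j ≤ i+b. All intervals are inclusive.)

Check ◇[1,1] ((left ∧ ¬down) ∧ ¬right) at every j in [1,1]:
  j=1: holds (witness at 2)
All positions satisfy it → formula holds.

Yes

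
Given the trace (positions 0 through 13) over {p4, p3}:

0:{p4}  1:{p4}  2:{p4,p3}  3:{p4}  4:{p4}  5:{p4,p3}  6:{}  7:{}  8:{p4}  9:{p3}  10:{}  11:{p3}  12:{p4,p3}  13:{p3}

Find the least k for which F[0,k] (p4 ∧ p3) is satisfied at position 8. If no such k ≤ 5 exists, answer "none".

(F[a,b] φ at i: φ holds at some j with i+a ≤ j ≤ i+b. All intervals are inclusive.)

Scan j = 8,9,… for (p4 ∧ p3):
  j=8: fails
  j=9: fails
  j=10: fails
  j=11: fails
  j=12: holds
First hit at j=12, so smallest k = 12-8 = 4.

4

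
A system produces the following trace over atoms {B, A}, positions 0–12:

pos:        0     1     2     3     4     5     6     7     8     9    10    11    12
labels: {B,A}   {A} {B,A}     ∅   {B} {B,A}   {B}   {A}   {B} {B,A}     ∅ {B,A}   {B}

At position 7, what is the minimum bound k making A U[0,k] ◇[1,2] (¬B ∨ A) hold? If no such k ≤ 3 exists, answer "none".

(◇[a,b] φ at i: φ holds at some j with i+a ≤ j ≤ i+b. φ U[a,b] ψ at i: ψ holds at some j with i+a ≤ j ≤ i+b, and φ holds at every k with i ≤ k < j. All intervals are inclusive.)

Need earliest j ≥ 7 with ◇[1,2] (¬B ∨ A), and A at every k in [7,j-1].
  j=7: rhs holds (empty prefix). k = 0.

0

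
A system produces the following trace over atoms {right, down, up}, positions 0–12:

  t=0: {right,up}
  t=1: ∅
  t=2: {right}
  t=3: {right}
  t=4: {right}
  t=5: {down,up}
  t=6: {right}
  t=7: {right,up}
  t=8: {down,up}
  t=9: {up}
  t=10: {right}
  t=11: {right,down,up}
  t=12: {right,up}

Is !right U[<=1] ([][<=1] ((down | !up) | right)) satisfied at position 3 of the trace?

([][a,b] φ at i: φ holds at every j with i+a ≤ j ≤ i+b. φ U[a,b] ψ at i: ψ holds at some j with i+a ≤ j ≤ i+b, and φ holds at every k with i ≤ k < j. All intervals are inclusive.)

Need some j in [3,4] with [][<=1] ((down | !up) | right), and !right at every k in [3,j-1].
  j=3: [][<=1] ((down | !up) | right) holds; no prefix to check → satisfied.

Holds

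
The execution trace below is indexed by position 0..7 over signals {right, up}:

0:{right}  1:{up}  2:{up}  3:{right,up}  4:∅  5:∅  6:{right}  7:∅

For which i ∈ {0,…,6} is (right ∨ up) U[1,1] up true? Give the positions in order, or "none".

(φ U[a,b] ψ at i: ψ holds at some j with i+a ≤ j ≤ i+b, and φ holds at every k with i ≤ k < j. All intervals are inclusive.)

Evaluate at each i in [0,6]:
  i=0: ✓ (rhs at j=1; lhs holds on [0,0])
  i=1: ✓ (rhs at j=2; lhs holds on [1,1])
  i=2: ✓ (rhs at j=3; lhs holds on [2,2])
  i=3: ✗ (no rhs in [4,4])
  i=4: ✗ (no rhs in [5,5])
  i=5: ✗ (no rhs in [6,6])
  i=6: ✗ (no rhs in [7,7])

0, 1, 2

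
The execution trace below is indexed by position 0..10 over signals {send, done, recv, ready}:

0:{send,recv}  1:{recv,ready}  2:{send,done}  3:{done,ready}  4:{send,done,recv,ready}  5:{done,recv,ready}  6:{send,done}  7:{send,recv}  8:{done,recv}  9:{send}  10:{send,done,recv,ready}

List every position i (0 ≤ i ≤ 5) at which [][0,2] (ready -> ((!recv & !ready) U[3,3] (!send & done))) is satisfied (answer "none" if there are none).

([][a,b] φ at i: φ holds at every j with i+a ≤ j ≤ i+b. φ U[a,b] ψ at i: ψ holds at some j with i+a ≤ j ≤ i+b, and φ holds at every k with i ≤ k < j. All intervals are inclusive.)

none

Evaluate at each i in [0,5]:
  i=0: ✗ (fails at j=1)
  i=1: ✗ (fails at j=1)
  i=2: ✗ (fails at j=3)
  i=3: ✗ (fails at j=3)
  i=4: ✗ (fails at j=4)
  i=5: ✗ (fails at j=5)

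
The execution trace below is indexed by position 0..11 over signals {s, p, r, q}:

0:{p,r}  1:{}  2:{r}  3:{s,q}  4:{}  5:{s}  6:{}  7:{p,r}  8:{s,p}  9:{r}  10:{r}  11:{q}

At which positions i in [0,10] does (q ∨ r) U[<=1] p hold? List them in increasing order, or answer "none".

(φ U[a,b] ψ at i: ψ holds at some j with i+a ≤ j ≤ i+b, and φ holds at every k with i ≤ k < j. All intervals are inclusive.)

Evaluate at each i in [0,10]:
  i=0: ✓ (rhs at j=0)
  i=1: ✗ (no rhs in [1,2])
  i=2: ✗ (no rhs in [2,3])
  i=3: ✗ (no rhs in [3,4])
  i=4: ✗ (no rhs in [4,5])
  i=5: ✗ (no rhs in [5,6])
  i=6: ✗ (lhs fails at k=6 before rhs at j=7)
  i=7: ✓ (rhs at j=7)
  i=8: ✓ (rhs at j=8)
  i=9: ✗ (no rhs in [9,10])
  i=10: ✗ (no rhs in [10,11])

0, 7, 8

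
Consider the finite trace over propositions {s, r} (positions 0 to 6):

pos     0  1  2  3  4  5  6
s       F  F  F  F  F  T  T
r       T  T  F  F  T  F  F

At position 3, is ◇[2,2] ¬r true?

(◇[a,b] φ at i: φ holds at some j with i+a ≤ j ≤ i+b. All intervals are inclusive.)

True

Check ¬r at each j in [5,5]:
  j=5: true
Found at j=5 → formula holds.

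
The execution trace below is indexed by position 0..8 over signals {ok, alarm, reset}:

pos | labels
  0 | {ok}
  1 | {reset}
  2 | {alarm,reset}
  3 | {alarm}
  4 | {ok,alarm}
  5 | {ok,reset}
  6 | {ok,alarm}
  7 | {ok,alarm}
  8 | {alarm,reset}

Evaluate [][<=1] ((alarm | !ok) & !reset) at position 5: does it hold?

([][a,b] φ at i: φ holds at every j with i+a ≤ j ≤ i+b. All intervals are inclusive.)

No

Check ((alarm | !ok) & !reset) at every j in [5,6]:
  j=5: false
  j=6: true
Fails at j=5 → formula fails.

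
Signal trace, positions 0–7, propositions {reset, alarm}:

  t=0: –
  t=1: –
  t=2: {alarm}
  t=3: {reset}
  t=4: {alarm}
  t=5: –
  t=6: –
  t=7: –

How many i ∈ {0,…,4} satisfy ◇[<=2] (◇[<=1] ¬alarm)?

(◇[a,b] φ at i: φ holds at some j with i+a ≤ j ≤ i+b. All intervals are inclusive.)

5

Evaluate at each i in [0,4]:
  i=0: ✓ (witness j=0)
  i=1: ✓ (witness j=1)
  i=2: ✓ (witness j=2)
  i=3: ✓ (witness j=3)
  i=4: ✓ (witness j=4)
Positions where it holds: {0, 1, 2, 3, 4} → 5.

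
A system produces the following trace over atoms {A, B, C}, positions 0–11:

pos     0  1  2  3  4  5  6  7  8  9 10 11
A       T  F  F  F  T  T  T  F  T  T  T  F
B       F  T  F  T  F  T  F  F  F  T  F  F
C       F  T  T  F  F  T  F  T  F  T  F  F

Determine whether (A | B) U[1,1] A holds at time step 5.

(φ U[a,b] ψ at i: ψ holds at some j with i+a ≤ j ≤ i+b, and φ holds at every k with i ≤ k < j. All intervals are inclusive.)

Need some j in [6,6] with A, and (A | B) at every k in [5,j-1].
  j=6: A holds; (A | B) holds at every k in [5,5] → satisfied.

True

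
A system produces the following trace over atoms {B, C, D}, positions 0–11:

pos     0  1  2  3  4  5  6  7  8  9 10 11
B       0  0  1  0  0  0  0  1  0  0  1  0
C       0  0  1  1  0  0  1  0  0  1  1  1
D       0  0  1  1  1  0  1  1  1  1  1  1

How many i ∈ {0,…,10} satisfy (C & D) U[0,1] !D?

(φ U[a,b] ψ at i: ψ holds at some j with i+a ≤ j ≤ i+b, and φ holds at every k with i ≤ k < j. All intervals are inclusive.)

3

Evaluate at each i in [0,10]:
  i=0: ✓ (rhs at j=0)
  i=1: ✓ (rhs at j=1)
  i=2: ✗ (no rhs in [2,3])
  i=3: ✗ (no rhs in [3,4])
  i=4: ✗ (lhs fails at k=4 before rhs at j=5)
  i=5: ✓ (rhs at j=5)
  i=6: ✗ (no rhs in [6,7])
  i=7: ✗ (no rhs in [7,8])
  i=8: ✗ (no rhs in [8,9])
  i=9: ✗ (no rhs in [9,10])
  i=10: ✗ (no rhs in [10,11])
Positions where it holds: {0, 1, 5} → 3.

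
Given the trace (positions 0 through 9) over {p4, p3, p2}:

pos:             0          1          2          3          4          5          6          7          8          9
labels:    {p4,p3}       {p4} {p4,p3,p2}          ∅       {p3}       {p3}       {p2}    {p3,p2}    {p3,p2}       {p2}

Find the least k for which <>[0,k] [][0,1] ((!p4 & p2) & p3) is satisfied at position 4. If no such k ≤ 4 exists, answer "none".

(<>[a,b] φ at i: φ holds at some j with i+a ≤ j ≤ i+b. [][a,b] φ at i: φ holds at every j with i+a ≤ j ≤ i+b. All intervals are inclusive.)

3

Scan j = 4,5,… for [][0,1] ((!p4 & p2) & p3):
  j=4: fails
  j=5: fails
  j=6: fails
  j=7: holds
First hit at j=7, so smallest k = 7-4 = 3.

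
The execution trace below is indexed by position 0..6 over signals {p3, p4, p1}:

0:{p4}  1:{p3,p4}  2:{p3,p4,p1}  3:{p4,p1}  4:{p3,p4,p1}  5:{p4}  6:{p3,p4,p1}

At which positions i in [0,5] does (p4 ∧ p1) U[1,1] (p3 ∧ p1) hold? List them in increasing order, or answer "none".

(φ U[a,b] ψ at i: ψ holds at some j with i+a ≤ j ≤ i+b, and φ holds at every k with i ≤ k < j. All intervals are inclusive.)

3

Evaluate at each i in [0,5]:
  i=0: ✗ (no rhs in [1,1])
  i=1: ✗ (lhs fails at k=1 before rhs at j=2)
  i=2: ✗ (no rhs in [3,3])
  i=3: ✓ (rhs at j=4; lhs holds on [3,3])
  i=4: ✗ (no rhs in [5,5])
  i=5: ✗ (lhs fails at k=5 before rhs at j=6)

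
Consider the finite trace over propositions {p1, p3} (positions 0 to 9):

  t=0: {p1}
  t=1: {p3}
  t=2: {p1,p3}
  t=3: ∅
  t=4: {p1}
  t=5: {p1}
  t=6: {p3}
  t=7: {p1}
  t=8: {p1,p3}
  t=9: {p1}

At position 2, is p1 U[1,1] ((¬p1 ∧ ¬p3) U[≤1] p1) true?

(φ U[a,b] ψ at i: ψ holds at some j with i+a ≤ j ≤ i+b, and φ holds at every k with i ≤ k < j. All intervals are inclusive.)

Need some j in [3,3] with ((¬p1 ∧ ¬p3) U[≤1] p1), and p1 at every k in [2,j-1].
  j=3: ((¬p1 ∧ ¬p3) U[≤1] p1) holds; p1 holds at every k in [2,2] → satisfied.

Holds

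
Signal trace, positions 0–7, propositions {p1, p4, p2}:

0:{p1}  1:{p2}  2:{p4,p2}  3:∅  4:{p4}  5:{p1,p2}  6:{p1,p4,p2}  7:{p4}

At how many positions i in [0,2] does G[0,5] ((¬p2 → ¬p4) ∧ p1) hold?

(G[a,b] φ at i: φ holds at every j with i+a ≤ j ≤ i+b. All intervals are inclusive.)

0

Evaluate at each i in [0,2]:
  i=0: ✗ (fails at j=1)
  i=1: ✗ (fails at j=1)
  i=2: ✗ (fails at j=2)
Positions where it holds: {} → 0.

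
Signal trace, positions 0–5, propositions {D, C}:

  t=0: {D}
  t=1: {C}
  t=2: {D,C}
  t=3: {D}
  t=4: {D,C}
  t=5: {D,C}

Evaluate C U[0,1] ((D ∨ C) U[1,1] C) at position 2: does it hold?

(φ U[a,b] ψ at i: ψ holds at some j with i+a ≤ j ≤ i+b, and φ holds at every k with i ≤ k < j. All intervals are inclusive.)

True

Need some j in [2,3] with ((D ∨ C) U[1,1] C), and C at every k in [2,j-1].
  j=2: ((D ∨ C) U[1,1] C) — fails.
  j=3: ((D ∨ C) U[1,1] C) holds; C holds at every k in [2,2] → satisfied.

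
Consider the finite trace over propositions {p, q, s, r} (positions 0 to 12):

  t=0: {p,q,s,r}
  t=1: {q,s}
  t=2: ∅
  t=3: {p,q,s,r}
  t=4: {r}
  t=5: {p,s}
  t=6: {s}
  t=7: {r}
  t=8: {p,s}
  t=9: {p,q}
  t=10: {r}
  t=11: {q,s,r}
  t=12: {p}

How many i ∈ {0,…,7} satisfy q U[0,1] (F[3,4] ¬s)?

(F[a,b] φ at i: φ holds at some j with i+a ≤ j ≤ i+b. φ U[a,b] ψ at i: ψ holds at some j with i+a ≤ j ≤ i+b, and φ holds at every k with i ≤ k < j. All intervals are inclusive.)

7

Evaluate at each i in [0,7]:
  i=0: ✓ (rhs at j=0)
  i=1: ✓ (rhs at j=1)
  i=2: ✗ (lhs fails at k=2 before rhs at j=3)
  i=3: ✓ (rhs at j=3)
  i=4: ✓ (rhs at j=4)
  i=5: ✓ (rhs at j=5)
  i=6: ✓ (rhs at j=6)
  i=7: ✓ (rhs at j=7)
Positions where it holds: {0, 1, 3, 4, 5, 6, 7} → 7.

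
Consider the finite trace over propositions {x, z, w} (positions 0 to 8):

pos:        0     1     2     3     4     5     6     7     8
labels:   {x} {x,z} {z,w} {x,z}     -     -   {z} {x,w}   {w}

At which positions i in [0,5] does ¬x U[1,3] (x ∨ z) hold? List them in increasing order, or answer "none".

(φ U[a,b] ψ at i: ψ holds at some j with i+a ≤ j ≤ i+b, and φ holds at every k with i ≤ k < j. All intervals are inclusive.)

Evaluate at each i in [0,5]:
  i=0: ✗ (lhs fails at k=0 before rhs at j=1)
  i=1: ✗ (lhs fails at k=1 before rhs at j=2)
  i=2: ✓ (rhs at j=3; lhs holds on [2,2])
  i=3: ✗ (lhs fails at k=3 before rhs at j=6)
  i=4: ✓ (rhs at j=6; lhs holds on [4,5])
  i=5: ✓ (rhs at j=6; lhs holds on [5,5])

2, 4, 5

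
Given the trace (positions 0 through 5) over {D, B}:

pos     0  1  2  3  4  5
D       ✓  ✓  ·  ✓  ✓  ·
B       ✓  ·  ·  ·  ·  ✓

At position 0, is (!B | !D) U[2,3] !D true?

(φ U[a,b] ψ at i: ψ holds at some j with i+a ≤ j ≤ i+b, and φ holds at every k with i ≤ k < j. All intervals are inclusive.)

Need some j in [2,3] with !D, and (!B | !D) at every k in [0,j-1].
  j=2: !D holds, but (!B | !D) fails at k=0 → not this j.
  j=3: !D false.
No j in the window works → until fails.

No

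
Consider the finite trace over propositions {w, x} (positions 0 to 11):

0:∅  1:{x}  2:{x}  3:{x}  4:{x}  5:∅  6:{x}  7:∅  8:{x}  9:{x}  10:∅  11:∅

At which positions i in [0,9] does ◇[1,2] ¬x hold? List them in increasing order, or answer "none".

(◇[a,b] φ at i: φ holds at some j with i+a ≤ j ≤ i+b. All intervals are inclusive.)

3, 4, 5, 6, 8, 9

Evaluate at each i in [0,9]:
  i=0: ✗ (none in [1,2])
  i=1: ✗ (none in [2,3])
  i=2: ✗ (none in [3,4])
  i=3: ✓ (witness j=5)
  i=4: ✓ (witness j=5)
  i=5: ✓ (witness j=7)
  i=6: ✓ (witness j=7)
  i=7: ✗ (none in [8,9])
  i=8: ✓ (witness j=10)
  i=9: ✓ (witness j=10)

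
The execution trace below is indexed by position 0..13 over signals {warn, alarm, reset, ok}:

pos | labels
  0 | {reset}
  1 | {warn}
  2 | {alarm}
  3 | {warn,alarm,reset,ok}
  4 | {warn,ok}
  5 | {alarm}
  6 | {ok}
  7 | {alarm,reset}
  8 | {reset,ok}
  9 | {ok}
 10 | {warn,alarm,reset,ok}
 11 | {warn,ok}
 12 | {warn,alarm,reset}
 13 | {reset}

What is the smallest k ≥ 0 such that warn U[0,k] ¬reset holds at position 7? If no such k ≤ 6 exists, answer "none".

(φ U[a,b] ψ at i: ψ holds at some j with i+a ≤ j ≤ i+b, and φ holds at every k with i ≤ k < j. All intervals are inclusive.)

Need earliest j ≥ 7 with ¬reset, and warn at every k in [7,j-1].
  j=7: rhs fails.
  j=8: rhs fails.
  j=9: rhs holds but lhs fails at k=7.
  j=10: rhs fails.
  j=11: rhs holds but lhs fails at k=7.
  j=12: rhs fails.
  j=13: rhs fails.
No witness within the range → none.

none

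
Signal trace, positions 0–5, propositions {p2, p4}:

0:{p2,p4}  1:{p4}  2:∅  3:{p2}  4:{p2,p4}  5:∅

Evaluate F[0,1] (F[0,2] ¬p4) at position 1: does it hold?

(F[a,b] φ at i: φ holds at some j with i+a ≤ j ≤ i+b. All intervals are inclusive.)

Check F[0,2] ¬p4 at each j in [1,2]:
  j=1: holds (witness at 2)
  j=2: holds (witness at 2)
Found at j=1 → formula holds.

True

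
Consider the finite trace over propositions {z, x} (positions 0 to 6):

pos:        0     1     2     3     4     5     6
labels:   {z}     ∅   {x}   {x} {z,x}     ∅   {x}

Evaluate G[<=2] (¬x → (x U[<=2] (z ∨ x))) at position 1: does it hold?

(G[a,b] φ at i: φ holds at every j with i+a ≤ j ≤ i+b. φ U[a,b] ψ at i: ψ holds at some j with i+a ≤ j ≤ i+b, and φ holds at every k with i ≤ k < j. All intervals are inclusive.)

Check (¬x → (x U[<=2] (z ∨ x))) at every j in [1,3]:
  j=1: antecedent true; consequent fails → ✗
  j=2: antecedent false → ✓
  j=3: antecedent false → ✓
Fails at j=1 → formula fails.

No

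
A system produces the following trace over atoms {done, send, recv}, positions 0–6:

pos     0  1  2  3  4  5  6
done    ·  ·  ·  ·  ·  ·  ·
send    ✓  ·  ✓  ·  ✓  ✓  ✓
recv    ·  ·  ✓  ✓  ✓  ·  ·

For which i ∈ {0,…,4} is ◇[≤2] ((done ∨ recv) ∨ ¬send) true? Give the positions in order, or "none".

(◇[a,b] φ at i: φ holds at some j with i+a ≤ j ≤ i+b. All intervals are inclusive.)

0, 1, 2, 3, 4

Evaluate at each i in [0,4]:
  i=0: ✓ (witness j=1)
  i=1: ✓ (witness j=1)
  i=2: ✓ (witness j=2)
  i=3: ✓ (witness j=3)
  i=4: ✓ (witness j=4)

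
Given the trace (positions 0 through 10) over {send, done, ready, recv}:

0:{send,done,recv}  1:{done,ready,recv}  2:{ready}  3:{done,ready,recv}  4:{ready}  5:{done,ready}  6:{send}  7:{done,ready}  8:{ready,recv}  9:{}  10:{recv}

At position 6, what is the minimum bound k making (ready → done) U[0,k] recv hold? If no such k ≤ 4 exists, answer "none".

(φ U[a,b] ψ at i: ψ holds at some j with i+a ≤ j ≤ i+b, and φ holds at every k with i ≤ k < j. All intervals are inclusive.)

Need earliest j ≥ 6 with recv, and (ready → done) at every k in [6,j-1].
  j=6: rhs fails.
  j=7: rhs fails.
  j=8: rhs holds; lhs holds on [6,7]. k = 2.

2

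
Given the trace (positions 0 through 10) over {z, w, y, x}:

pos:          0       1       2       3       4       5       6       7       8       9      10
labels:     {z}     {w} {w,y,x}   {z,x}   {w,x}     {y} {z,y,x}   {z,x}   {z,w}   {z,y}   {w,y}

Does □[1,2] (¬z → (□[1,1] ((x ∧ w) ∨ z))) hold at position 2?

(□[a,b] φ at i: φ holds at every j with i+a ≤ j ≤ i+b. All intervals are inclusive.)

Check (¬z → (□[1,1] ((x ∧ w) ∨ z))) at every j in [3,4]:
  j=3: antecedent false → ✓
  j=4: antecedent true; consequent fails at 5 → ✗
Fails at j=4 → formula fails.

Does not hold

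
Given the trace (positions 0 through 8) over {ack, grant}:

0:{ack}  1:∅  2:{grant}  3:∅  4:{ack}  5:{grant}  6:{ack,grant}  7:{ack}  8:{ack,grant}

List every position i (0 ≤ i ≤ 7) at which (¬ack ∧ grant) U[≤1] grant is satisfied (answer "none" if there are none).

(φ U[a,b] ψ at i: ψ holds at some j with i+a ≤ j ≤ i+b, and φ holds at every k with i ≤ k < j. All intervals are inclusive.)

Evaluate at each i in [0,7]:
  i=0: ✗ (no rhs in [0,1])
  i=1: ✗ (lhs fails at k=1 before rhs at j=2)
  i=2: ✓ (rhs at j=2)
  i=3: ✗ (no rhs in [3,4])
  i=4: ✗ (lhs fails at k=4 before rhs at j=5)
  i=5: ✓ (rhs at j=5)
  i=6: ✓ (rhs at j=6)
  i=7: ✗ (lhs fails at k=7 before rhs at j=8)

2, 5, 6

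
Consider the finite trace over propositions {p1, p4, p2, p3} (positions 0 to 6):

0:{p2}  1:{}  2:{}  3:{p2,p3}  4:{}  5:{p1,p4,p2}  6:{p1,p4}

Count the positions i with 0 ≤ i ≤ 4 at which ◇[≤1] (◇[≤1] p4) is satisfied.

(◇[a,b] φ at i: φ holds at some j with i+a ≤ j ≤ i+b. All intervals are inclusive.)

Evaluate at each i in [0,4]:
  i=0: ✗ (none in [0,1])
  i=1: ✗ (none in [1,2])
  i=2: ✗ (none in [2,3])
  i=3: ✓ (witness j=4)
  i=4: ✓ (witness j=4)
Positions where it holds: {3, 4} → 2.

2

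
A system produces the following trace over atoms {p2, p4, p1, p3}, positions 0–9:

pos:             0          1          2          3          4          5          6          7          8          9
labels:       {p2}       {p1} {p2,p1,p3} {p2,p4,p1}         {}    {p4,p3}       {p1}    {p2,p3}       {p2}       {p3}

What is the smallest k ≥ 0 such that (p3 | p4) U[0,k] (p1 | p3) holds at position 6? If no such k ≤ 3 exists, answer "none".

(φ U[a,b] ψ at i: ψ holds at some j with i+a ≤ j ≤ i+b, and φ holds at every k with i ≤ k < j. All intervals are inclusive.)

0

Need earliest j ≥ 6 with (p1 | p3), and (p3 | p4) at every k in [6,j-1].
  j=6: rhs holds (empty prefix). k = 0.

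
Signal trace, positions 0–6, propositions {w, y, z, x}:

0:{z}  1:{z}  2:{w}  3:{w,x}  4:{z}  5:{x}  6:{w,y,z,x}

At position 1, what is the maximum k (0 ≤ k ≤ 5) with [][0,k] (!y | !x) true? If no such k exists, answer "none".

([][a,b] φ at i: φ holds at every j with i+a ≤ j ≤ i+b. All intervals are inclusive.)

(!y | !x) must hold from j=1 onward; find where it first fails.
  j=1: holds
  j=2: holds
  j=3: holds
  j=4: holds
  j=5: holds
  j=6: fails
Holds on [1,5], so largest k = 4.

4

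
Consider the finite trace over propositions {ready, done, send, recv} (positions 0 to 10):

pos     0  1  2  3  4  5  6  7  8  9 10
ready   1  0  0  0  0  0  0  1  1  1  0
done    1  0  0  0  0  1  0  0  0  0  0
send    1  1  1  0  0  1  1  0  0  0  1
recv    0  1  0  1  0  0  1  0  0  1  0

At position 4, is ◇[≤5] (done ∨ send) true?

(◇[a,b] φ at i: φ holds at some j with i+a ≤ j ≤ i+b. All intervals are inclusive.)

Yes

Check (done ∨ send) at each j in [4,9]:
  j=4: false
  j=5: true
  j=6: true
  j=7: false
  j=8: false
  j=9: false
Found at j=5 → formula holds.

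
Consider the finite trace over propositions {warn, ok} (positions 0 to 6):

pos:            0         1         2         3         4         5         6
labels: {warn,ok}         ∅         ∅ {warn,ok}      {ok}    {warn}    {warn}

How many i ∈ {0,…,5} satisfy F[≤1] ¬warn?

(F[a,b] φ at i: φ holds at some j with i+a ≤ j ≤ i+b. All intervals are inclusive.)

Evaluate at each i in [0,5]:
  i=0: ✓ (witness j=1)
  i=1: ✓ (witness j=1)
  i=2: ✓ (witness j=2)
  i=3: ✓ (witness j=4)
  i=4: ✓ (witness j=4)
  i=5: ✗ (none in [5,6])
Positions where it holds: {0, 1, 2, 3, 4} → 5.

5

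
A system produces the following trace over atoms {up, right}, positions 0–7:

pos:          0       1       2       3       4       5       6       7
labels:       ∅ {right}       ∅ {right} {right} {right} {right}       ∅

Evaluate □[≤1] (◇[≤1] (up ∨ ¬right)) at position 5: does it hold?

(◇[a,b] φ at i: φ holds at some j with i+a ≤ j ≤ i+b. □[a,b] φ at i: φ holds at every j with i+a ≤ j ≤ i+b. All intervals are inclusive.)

Does not hold

Check ◇[≤1] (up ∨ ¬right) at every j in [5,6]:
  j=5: fails (none in [5,6])
  j=6: holds (witness at 7)
Fails at j=5 → formula fails.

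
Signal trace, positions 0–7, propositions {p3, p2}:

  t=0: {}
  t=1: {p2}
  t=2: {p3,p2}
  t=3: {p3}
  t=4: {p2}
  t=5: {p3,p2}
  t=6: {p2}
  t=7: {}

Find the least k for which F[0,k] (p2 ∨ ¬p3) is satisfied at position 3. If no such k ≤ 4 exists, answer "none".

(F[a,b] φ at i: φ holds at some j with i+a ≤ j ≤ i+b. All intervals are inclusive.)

1

Scan j = 3,4,… for (p2 ∨ ¬p3):
  j=3: fails
  j=4: holds
First hit at j=4, so smallest k = 4-3 = 1.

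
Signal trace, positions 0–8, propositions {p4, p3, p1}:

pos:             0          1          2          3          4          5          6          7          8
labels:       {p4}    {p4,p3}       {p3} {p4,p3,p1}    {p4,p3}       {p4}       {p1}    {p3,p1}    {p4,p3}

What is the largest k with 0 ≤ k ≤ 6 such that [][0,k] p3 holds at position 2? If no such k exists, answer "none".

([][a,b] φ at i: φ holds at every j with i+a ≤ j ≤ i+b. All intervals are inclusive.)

2

p3 must hold from j=2 onward; find where it first fails.
  j=2: holds
  j=3: holds
  j=4: holds
  j=5: fails
Holds on [2,4], so largest k = 2.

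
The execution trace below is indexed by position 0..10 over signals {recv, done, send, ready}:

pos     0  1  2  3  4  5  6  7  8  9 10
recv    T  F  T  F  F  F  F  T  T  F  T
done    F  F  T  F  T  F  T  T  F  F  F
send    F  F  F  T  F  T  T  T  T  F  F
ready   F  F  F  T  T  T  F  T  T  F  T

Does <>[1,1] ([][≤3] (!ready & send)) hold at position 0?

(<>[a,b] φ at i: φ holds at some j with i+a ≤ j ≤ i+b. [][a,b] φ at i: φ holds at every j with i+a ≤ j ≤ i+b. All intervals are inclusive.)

Does not hold

Check [][≤3] (!ready & send) at each j in [1,1]:
  j=1: fails at 1
No position in the window satisfies it → formula fails.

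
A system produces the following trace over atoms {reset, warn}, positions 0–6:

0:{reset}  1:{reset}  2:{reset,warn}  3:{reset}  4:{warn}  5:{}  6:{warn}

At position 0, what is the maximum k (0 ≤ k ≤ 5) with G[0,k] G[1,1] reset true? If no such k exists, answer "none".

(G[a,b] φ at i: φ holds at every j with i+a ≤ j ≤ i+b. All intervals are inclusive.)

2

G[1,1] reset must hold from j=0 onward; find where it first fails.
  j=0: holds
  j=1: holds
  j=2: holds
  j=3: fails
Holds on [0,2], so largest k = 2.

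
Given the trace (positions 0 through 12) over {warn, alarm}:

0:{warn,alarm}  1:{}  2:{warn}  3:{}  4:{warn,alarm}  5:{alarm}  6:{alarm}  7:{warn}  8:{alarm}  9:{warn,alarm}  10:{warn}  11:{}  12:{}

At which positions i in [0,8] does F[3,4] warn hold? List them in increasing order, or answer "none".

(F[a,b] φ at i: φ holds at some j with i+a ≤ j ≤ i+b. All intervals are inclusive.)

0, 1, 3, 4, 5, 6, 7

Evaluate at each i in [0,8]:
  i=0: ✓ (witness j=4)
  i=1: ✓ (witness j=4)
  i=2: ✗ (none in [5,6])
  i=3: ✓ (witness j=7)
  i=4: ✓ (witness j=7)
  i=5: ✓ (witness j=9)
  i=6: ✓ (witness j=9)
  i=7: ✓ (witness j=10)
  i=8: ✗ (none in [11,12])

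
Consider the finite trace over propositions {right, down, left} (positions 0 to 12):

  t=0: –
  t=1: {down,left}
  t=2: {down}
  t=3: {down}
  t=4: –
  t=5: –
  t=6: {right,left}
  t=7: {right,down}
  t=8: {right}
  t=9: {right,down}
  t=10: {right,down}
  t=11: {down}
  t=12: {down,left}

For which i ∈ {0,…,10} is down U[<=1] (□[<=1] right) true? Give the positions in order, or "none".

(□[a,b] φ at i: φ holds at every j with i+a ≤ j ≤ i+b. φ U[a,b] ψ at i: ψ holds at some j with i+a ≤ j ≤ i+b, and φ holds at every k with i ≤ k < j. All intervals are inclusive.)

Evaluate at each i in [0,10]:
  i=0: ✗ (no rhs in [0,1])
  i=1: ✗ (no rhs in [1,2])
  i=2: ✗ (no rhs in [2,3])
  i=3: ✗ (no rhs in [3,4])
  i=4: ✗ (no rhs in [4,5])
  i=5: ✗ (lhs fails at k=5 before rhs at j=6)
  i=6: ✓ (rhs at j=6)
  i=7: ✓ (rhs at j=7)
  i=8: ✓ (rhs at j=8)
  i=9: ✓ (rhs at j=9)
  i=10: ✗ (no rhs in [10,11])

6, 7, 8, 9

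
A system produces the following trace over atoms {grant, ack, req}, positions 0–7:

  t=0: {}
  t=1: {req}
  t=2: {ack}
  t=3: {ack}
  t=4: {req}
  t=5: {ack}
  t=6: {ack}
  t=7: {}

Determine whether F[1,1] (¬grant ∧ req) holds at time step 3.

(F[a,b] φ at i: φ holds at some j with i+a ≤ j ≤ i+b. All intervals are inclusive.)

Yes

Check (¬grant ∧ req) at each j in [4,4]:
  j=4: true
Found at j=4 → formula holds.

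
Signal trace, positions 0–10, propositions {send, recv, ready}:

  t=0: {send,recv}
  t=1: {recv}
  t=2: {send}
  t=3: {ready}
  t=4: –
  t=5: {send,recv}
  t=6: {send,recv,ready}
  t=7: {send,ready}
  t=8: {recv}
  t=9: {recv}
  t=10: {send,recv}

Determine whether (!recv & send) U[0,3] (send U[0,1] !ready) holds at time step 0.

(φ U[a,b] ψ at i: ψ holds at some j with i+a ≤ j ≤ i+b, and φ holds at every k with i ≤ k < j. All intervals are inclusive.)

Need some j in [0,3] with (send U[0,1] !ready), and (!recv & send) at every k in [0,j-1].
  j=0: (send U[0,1] !ready) holds; no prefix to check → satisfied.

Holds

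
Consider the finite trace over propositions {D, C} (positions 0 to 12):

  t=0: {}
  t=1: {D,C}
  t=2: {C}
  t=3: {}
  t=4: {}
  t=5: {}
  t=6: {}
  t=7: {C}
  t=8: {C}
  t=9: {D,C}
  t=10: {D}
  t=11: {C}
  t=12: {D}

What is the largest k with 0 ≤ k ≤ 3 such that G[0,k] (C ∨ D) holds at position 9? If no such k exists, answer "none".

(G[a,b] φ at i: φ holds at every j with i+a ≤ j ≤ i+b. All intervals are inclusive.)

(C ∨ D) must hold from j=9 onward; find where it first fails.
  j=9: holds
  j=10: holds
  j=11: holds
  j=12: holds
Holds through j=12; largest k = 3.

3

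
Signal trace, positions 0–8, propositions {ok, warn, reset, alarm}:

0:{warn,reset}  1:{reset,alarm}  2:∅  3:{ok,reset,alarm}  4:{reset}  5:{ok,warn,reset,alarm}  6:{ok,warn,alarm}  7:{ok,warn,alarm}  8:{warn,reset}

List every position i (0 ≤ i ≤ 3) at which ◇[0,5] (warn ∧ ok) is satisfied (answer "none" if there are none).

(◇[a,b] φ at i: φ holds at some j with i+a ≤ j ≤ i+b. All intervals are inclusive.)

Evaluate at each i in [0,3]:
  i=0: ✓ (witness j=5)
  i=1: ✓ (witness j=5)
  i=2: ✓ (witness j=5)
  i=3: ✓ (witness j=5)

0, 1, 2, 3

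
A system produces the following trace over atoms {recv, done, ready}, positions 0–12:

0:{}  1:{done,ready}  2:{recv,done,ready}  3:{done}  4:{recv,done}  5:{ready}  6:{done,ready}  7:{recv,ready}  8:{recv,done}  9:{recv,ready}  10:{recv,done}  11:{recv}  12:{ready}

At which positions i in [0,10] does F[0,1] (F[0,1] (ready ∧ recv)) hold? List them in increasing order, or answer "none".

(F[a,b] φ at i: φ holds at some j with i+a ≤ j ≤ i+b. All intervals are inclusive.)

Evaluate at each i in [0,10]:
  i=0: ✓ (witness j=1)
  i=1: ✓ (witness j=1)
  i=2: ✓ (witness j=2)
  i=3: ✗ (none in [3,4])
  i=4: ✗ (none in [4,5])
  i=5: ✓ (witness j=6)
  i=6: ✓ (witness j=6)
  i=7: ✓ (witness j=7)
  i=8: ✓ (witness j=8)
  i=9: ✓ (witness j=9)
  i=10: ✗ (none in [10,11])

0, 1, 2, 5, 6, 7, 8, 9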